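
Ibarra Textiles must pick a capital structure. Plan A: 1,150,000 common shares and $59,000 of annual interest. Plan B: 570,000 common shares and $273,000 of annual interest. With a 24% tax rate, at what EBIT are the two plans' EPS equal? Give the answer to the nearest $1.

At indifference, (EBIT − 59,000)(1 − t)/1,150,000 = (EBIT − 273,000)(1 − t)/570,000.
Cancelling (1 − t) and cross-multiplying: 570,000·(EBIT − 59,000) = 1,150,000·(EBIT − 273,000).
EBIT × (1,150,000 − 570,000) = 273,000 × 1,150,000 − 59,000 × 570,000 = 280,320,000,000, so EBIT = 280,320,000,000 ÷ 580,000 = 483,310.34.

$483,310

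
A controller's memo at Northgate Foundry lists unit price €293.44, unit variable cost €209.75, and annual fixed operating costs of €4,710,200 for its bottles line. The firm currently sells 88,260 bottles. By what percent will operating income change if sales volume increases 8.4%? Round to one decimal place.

+23.2%

Contribution at this volume is 88,260 × €83.69 = €7,386,479.40.
EBIT = €7,386,479.40 − €4,710,200 = €2,676,279.40.
DOL = contribution ÷ EBIT = €7,386,479.40 ÷ €2,676,279.40 = 2.7600.
So EBIT moves 2.7600 × (+8.4%) = +23.2%.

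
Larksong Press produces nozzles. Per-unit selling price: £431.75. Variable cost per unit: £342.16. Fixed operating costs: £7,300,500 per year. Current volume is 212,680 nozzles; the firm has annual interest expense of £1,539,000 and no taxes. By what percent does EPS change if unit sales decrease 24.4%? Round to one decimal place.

Contribution at this volume is 212,680 × £89.59 = £19,054,001.20.
Operating income = contribution − fixed costs = £19,054,001.20 − £7,300,500 = £11,753,501.20.
Interest = £1,539,000.00, so EBIT − I = £10,214,501.20.
Degree of combined leverage = contribution ÷ (EBIT − I) = £19,054,001.20 ÷ £10,214,501.20 = 1.8654.
EPS therefore changes by 1.8654 × (-24.4%) = -45.5%.

-45.5%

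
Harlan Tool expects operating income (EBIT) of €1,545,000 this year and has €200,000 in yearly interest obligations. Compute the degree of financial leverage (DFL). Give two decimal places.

Annual interest charges come to €200,000.00.
Degree of financial leverage = EBIT / (EBIT − interest) = €1,545,000 / €1,345,000.00 = 1.1487.

1.15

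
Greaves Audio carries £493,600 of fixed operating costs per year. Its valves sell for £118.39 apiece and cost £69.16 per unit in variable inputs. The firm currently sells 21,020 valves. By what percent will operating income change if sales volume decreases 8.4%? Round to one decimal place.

Total contribution margin = 21,020 × £49.23 = £1,034,814.60.
Operating income = contribution − fixed costs = £1,034,814.60 − £493,600 = £541,214.60.
DOL = contribution ÷ EBIT = £1,034,814.60 ÷ £541,214.60 = 1.9120.
%ΔEBIT = DOL × %ΔSales = 1.9120 × -8.4% = -16.1%.

-16.1%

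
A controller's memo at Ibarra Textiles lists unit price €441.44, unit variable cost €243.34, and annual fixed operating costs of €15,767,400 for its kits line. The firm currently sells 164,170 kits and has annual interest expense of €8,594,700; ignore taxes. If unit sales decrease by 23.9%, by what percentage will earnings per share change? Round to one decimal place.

At 164,170 units, contribution = 164,170 × €198.10 = €32,522,077.00.
Subtracting fixed costs: EBIT = €32,522,077.00 − €15,767,400 = €16,754,677.00.
After interest of €8,594,700.00, pre-tax earnings = €8,159,977.00.
Degree of combined leverage = contribution ÷ (EBIT − I) = €32,522,077.00 ÷ €8,159,977.00 = 3.9856.
%ΔEPS = DCL × %ΔSales = 3.9856 × -23.9% = -95.3%.

-95.3%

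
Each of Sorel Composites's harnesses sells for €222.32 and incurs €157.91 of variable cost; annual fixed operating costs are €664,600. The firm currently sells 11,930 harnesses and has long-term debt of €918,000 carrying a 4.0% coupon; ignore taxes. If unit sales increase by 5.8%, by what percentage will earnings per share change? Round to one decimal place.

At 11,930 units, contribution = 11,930 × €64.41 = €768,411.30.
Subtracting fixed costs: EBIT = €768,411.30 − €664,600 = €103,811.30.
After interest of €36,720.00, pre-tax earnings = €67,091.30.
DCL = total CM / (EBIT − I) = €768,411.30 / €67,091.30 = 11.4532.
%ΔEPS = DCL × %ΔSales = 11.4532 × +5.8% = +66.4%.

+66.4%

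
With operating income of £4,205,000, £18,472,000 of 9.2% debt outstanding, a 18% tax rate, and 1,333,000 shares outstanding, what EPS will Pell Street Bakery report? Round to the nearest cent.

Pre-tax income = £4,205,000 − £1,699,424.00 = £2,505,576.00.
Net income = £2,505,576.00 × (1 − 0.18) = £2,054,572.32.
Per share: £2,054,572.32 / 1,333,000 shares = £1.54.

£1.54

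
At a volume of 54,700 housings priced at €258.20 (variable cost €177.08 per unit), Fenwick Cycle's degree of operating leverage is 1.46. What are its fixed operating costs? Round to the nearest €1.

€1,398,042

Total contribution margin = 54,700 × €81.12 = €4,437,264.00.
Since DOL = CM ÷ EBIT, EBIT = €4,437,264.00 ÷ 1.46 = €3,039,221.92.
Fixed costs = CM − EBIT = €4,437,264.00 − €3,039,221.92 = €1,398,042.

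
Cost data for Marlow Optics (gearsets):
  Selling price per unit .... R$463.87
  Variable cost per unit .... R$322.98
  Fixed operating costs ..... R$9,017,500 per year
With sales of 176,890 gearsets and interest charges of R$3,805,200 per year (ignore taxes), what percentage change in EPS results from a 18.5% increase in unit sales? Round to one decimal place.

+38.1%

Total contribution margin = 176,890 × R$140.89 = R$24,922,032.10.
Operating income = contribution − fixed costs = R$24,922,032.10 − R$9,017,500 = R$15,904,532.10.
Interest = R$3,805,200.00, so EBIT − I = R$12,099,332.10.
DCL = total CM / (EBIT − I) = R$24,922,032.10 / R$12,099,332.10 = 2.0598.
%ΔEPS = DCL × %ΔSales = 2.0598 × +18.5% = +38.1%.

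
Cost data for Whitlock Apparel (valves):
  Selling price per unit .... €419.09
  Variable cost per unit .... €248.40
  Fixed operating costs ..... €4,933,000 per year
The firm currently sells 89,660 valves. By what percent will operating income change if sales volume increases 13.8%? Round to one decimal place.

+20.4%

At 89,660 units, contribution = 89,660 × €170.69 = €15,304,065.40.
EBIT = €15,304,065.40 − €4,933,000 = €10,371,065.40.
DOL = contribution ÷ EBIT = €15,304,065.40 ÷ €10,371,065.40 = 1.4757.
So EBIT moves 1.4757 × (+13.8%) = +20.4%.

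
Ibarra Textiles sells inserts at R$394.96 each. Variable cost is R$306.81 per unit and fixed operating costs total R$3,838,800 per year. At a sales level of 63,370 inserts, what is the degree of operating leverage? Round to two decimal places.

At 63,370 units, contribution = 63,370 × R$88.15 = R$5,586,065.50.
Subtracting fixed costs: EBIT = R$5,586,065.50 − R$3,838,800 = R$1,747,265.50.
Degree of operating leverage = R$5,586,065.50 / R$1,747,265.50 = 3.1970.

3.20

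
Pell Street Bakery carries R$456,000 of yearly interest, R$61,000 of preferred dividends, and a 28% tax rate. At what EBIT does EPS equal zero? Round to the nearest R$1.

Preferred dividends are paid after tax, so their pre-tax equivalent is R$61,000 ÷ (1 − 0.28) = R$84,722.22.
EPS = 0 when EBIT covers interest plus the pre-tax preferred burden: R$456,000 + R$84,722.22 = R$540,722.22.

R$540,722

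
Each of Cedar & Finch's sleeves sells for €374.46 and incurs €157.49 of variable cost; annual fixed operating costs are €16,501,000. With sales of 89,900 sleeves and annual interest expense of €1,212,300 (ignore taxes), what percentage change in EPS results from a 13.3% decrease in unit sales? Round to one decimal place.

-144.7%

At 89,900 units, contribution = 89,900 × €216.97 = €19,505,603.00.
Operating income = contribution − fixed costs = €19,505,603.00 − €16,501,000 = €3,004,603.00.
Interest = €1,212,300.00, so EBIT − I = €1,792,303.00.
DCL = total CM / (EBIT − I) = €19,505,603.00 / €1,792,303.00 = 10.8830.
%ΔEPS = DCL × %ΔSales = 10.8830 × -13.3% = -144.7%.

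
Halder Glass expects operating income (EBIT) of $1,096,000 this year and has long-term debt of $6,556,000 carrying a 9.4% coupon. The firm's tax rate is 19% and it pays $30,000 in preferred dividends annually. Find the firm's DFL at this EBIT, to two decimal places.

2.48

Annual interest charges come to $616,264.00.
Pre-tax preferred-dividend burden = $30,000 ÷ (1 − 0.19) = $37,037.04.
DFL = EBIT ÷ [EBIT − I − D_p/(1−t)] = $1,096,000 ÷ [$1,096,000 − $616,264.00 − $37,037.04] = $1,096,000 ÷ $442,698.96 = 2.4757.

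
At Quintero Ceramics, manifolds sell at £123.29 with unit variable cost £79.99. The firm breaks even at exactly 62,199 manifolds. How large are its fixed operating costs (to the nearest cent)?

Contribution margin per unit = £123.29 − £79.99 = £43.30.
Since BE = FC / CM, FC = 62,199 × £43.30 = £2,693,216.70.

£2,693,216.70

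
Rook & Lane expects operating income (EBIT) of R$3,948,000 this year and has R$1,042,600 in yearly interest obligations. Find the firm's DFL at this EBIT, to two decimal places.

1.36

Interest = R$1,042,600.00.
Degree of financial leverage = EBIT / (EBIT − interest) = R$3,948,000 / R$2,905,400.00 = 1.3588.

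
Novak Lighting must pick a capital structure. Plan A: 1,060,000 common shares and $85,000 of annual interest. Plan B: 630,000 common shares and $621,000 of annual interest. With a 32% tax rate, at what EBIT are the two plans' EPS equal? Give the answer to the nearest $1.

Set EPS_A = EPS_B: (EBIT − $85,000)(1 − 0.32) ÷ 1,060,000 = (EBIT − $621,000)(1 − 0.32) ÷ 630,000.
The (1 − t) factor cancels: (EBIT − 85,000) × 630,000 = (EBIT − 621,000) × 1,060,000.
EBIT × (1,060,000 − 630,000) = 621,000 × 1,060,000 − 85,000 × 630,000 = 604,710,000,000, so EBIT = 604,710,000,000 ÷ 430,000 = 1,406,302.33.

$1,406,302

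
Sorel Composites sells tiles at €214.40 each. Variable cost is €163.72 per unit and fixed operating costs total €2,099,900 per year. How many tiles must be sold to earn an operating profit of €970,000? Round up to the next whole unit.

60,575 tiles

Unit CM = price − variable cost = €214.40 − €163.72 = €50.68.
Need Q such that Q × €50.68 − €2,099,900 = €970,000, i.e. Q = €3,069,900 / €50.68 = 60,574.19 → 60,575.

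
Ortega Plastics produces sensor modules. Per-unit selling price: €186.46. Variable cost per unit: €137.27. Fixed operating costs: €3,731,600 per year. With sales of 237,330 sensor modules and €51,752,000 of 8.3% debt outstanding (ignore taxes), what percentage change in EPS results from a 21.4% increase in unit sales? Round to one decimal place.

+68.5%

At 237,330 units, contribution = 237,330 × €49.19 = €11,674,262.70.
Operating income = contribution − fixed costs = €11,674,262.70 − €3,731,600 = €7,942,662.70.
Interest = €4,295,416.00, so EBIT − I = €3,647,246.70.
DCL = total CM / (EBIT − I) = €11,674,262.70 / €3,647,246.70 = 3.2008.
%ΔEPS = DCL × %ΔSales = 3.2008 × +21.4% = +68.5%.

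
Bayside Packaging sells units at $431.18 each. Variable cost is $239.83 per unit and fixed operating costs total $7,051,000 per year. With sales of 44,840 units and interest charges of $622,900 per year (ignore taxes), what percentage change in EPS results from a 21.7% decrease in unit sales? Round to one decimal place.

Total contribution margin = 44,840 × $191.35 = $8,580,134.00.
Operating income = contribution − fixed costs = $8,580,134.00 − $7,051,000 = $1,529,134.00.
Interest = $622,900.00, so EBIT − I = $906,234.00.
DCL = total CM / (EBIT − I) = $8,580,134.00 / $906,234.00 = 9.4679.
%ΔEPS = DCL × %ΔSales = 9.4679 × -21.7% = -205.5%.

-205.5%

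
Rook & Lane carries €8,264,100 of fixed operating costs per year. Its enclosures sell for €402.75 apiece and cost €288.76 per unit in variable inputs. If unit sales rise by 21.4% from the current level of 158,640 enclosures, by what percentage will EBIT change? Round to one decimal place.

+39.4%

Contribution at this volume is 158,640 × €113.99 = €18,083,373.60.
Subtracting fixed costs: EBIT = €18,083,373.60 − €8,264,100 = €9,819,273.60.
DOL = contribution ÷ EBIT = €18,083,373.60 ÷ €9,819,273.60 = 1.8416.
Operating income changes by 1.8416 × +21.4% = +39.4%.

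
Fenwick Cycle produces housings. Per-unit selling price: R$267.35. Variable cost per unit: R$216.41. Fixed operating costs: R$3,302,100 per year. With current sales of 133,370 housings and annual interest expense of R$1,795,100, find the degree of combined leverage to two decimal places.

4.00

At 133,370 units, contribution = 133,370 × R$50.94 = R$6,793,867.80.
Subtracting fixed costs: EBIT = R$6,793,867.80 − R$3,302,100 = R$3,491,767.80. Interest = R$1,795,100.00, so EBIT − I = R$1,696,667.80.
DCL = contribution ÷ (EBIT − I) = R$6,793,867.80 ÷ R$1,696,667.80 = 4.0042.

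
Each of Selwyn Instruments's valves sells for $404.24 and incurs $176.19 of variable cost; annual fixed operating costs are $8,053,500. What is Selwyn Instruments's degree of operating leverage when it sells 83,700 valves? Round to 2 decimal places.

1.73

Total contribution margin = 83,700 × $228.05 = $19,087,785.00.
Operating income = contribution − fixed costs = $19,087,785.00 − $8,053,500 = $11,034,285.00.
DOL = contribution ÷ EBIT = $19,087,785.00 ÷ $11,034,285.00 = 1.7299.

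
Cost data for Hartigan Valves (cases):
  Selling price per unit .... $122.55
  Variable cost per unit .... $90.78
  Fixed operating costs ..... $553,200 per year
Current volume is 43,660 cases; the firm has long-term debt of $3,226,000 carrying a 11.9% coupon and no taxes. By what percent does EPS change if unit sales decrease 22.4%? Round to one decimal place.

Total contribution margin = 43,660 × $31.77 = $1,387,078.20.
Subtracting fixed costs: EBIT = $1,387,078.20 − $553,200 = $833,878.20.
Interest = $383,894.00, so EBIT − I = $449,984.20.
Degree of combined leverage = contribution ÷ (EBIT − I) = $1,387,078.20 ÷ $449,984.20 = 3.0825.
EPS therefore changes by 3.0825 × (-22.4%) = -69.0%.

-69.0%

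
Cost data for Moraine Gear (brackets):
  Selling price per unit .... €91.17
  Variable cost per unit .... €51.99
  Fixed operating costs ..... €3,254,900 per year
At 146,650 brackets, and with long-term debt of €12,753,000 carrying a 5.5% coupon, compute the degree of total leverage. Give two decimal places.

3.21

Contribution at this volume is 146,650 × €39.18 = €5,745,747.00.
Subtracting fixed costs: EBIT = €5,745,747.00 − €3,254,900 = €2,490,847.00. Interest = €701,415.00.
DOL = €5,745,747.00 ÷ €2,490,847.00 = 2.3067; DFL = €2,490,847.00 ÷ €1,789,432.00 = 1.3920.
Combined leverage = 2.3067 × 1.3920 = 3.2109.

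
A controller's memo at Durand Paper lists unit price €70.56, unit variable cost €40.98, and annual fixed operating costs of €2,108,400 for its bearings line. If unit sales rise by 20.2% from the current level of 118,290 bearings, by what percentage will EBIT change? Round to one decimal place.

Total contribution margin = 118,290 × €29.58 = €3,499,018.20.
Operating income = contribution − fixed costs = €3,499,018.20 − €2,108,400 = €1,390,618.20.
So DOL = total CM / EBIT = €3,499,018.20 / €1,390,618.20 = 2.5162.
Operating income changes by 2.5162 × +20.2% = +50.8%.

+50.8%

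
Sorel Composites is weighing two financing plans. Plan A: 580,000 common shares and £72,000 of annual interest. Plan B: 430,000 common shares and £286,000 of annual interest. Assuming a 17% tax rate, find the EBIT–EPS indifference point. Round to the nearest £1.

At indifference, (EBIT − 72,000)(1 − t)/580,000 = (EBIT − 286,000)(1 − t)/430,000.
The (1 − t) factor cancels: (EBIT − 72,000) × 430,000 = (EBIT − 286,000) × 580,000.
EBIT × (580,000 − 430,000) = 286,000 × 580,000 − 72,000 × 430,000 = 134,920,000,000, so EBIT = 134,920,000,000 ÷ 150,000 = 899,466.67.

£899,467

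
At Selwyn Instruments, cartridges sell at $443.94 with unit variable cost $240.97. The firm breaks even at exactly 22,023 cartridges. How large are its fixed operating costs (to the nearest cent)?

$4,470,008.31

Unit CM = price − variable cost = $443.94 − $240.97 = $202.97.
Fixed costs = break-even units × CM = 22,023 × $202.97 = $4,470,008.31.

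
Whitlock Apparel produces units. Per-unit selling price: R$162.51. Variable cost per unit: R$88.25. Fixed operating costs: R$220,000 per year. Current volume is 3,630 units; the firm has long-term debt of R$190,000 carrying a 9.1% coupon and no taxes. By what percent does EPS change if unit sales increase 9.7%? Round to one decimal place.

+81.0%

Total contribution margin = 3,630 × R$74.26 = R$269,563.80.
Operating income = contribution − fixed costs = R$269,563.80 − R$220,000 = R$49,563.80.
Interest = R$17,290.00, so EBIT − I = R$32,273.80.
DCL = total CM / (EBIT − I) = R$269,563.80 / R$32,273.80 = 8.3524.
EPS therefore changes by 8.3524 × (+9.7%) = +81.0%.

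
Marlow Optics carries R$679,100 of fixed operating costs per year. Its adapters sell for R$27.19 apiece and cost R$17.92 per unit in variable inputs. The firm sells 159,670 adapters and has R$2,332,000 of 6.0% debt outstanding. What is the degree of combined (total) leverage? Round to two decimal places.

Total contribution margin = 159,670 × R$9.27 = R$1,480,140.90.
Operating income = contribution − fixed costs = R$1,480,140.90 − R$679,100 = R$801,040.90. Interest = R$139,920.00.
DOL = R$1,480,140.90 ÷ R$801,040.90 = 1.8478; DFL = R$801,040.90 ÷ R$661,120.90 = 1.2116.
Combined leverage = 1.8478 × 1.2116 = 2.2388.

2.24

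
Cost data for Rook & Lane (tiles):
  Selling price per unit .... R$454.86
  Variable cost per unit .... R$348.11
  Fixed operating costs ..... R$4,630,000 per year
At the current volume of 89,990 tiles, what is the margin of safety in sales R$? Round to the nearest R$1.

R$21,204,497

Each unit contributes R$454.86 − R$348.11 = R$106.75. Break-even units = R$4,630,000 ÷ R$106.75 = 43,372.37; break-even revenue = 43,372.37 × R$454.86 = R$19,728,354.10.
Actual sales revenue = 89,990 × R$454.86 = R$40,932,851.40.
Margin of safety = R$40,932,851.40 − R$19,728,354.10 = R$21,204,497.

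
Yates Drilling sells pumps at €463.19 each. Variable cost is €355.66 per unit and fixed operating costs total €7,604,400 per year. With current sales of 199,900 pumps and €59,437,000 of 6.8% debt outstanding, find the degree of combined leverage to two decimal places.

2.18

Contribution at this volume is 199,900 × €107.53 = €21,495,247.00.
EBIT = €21,495,247.00 − €7,604,400 = €13,890,847.00. Interest = €4,041,716.00.
DOL = €21,495,247.00 ÷ €13,890,847.00 = 1.5474; DFL = €13,890,847.00 ÷ €9,849,131.00 = 1.4104.
Combined leverage = 1.5474 × 1.4104 = 2.1825.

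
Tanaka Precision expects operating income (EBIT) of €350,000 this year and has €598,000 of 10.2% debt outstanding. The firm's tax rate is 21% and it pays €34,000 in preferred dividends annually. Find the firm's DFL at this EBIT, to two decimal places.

1.42

Interest = €60,996.00.
Pre-tax preferred-dividend burden = €34,000 ÷ (1 − 0.21) = €43,037.97.
DFL = EBIT ÷ [EBIT − I − D_p/(1−t)] = €350,000 ÷ [€350,000 − €60,996.00 − €43,037.97] = €350,000 ÷ €245,966.03 = 1.4230.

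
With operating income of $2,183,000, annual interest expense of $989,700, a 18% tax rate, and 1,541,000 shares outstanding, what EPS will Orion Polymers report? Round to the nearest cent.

Pre-tax income = $2,183,000 − $989,700.00 = $1,193,300.00.
After tax at 18%: net income = $1,193,300.00 × 0.82 = $978,506.00.
EPS = $978,506.00 ÷ 1,541,000 = $0.63.

$0.63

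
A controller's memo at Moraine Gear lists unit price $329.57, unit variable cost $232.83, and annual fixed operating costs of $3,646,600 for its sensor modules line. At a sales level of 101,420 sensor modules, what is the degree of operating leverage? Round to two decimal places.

Total contribution margin = 101,420 × $96.74 = $9,811,370.80.
Operating income = contribution − fixed costs = $9,811,370.80 − $3,646,600 = $6,164,770.80.
DOL = contribution ÷ EBIT = $9,811,370.80 ÷ $6,164,770.80 = 1.5915.

1.59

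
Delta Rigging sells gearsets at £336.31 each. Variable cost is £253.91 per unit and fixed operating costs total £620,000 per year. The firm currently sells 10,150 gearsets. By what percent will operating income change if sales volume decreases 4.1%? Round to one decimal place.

Total contribution margin = 10,150 × £82.40 = £836,360.00.
Subtracting fixed costs: EBIT = £836,360.00 − £620,000 = £216,360.00.
Degree of operating leverage = £836,360.00 / £216,360.00 = 3.8656.
%ΔEBIT = DOL × %ΔSales = 3.8656 × -4.1% = -15.8%.

-15.8%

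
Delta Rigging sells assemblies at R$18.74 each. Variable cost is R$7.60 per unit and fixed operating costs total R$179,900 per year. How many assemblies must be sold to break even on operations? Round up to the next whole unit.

16,150 assemblies

Contribution margin per unit = R$18.74 − R$7.60 = R$11.14.
Units to break even: R$179,900 ÷ R$11.14 = 16,149.01, rounded up to 16,150.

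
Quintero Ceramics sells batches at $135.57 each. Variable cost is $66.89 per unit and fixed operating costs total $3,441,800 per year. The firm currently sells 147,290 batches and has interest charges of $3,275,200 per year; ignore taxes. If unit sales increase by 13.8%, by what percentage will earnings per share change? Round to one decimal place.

+41.1%

At 147,290 units, contribution = 147,290 × $68.68 = $10,115,877.20.
Operating income = contribution − fixed costs = $10,115,877.20 − $3,441,800 = $6,674,077.20.
After interest of $3,275,200.00, pre-tax earnings = $3,398,877.20.
DCL = total CM / (EBIT − I) = $10,115,877.20 / $3,398,877.20 = 2.9762.
EPS therefore changes by 2.9762 × (+13.8%) = +41.1%.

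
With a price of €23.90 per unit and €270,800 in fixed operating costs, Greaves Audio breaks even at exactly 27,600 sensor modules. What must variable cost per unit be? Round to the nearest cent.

€14.09

Contribution per unit must be FC / Q = €270,800 / 27,600 = €9.8116.
Hence VC = price − CM = €23.90 − €9.8116 = €14.09.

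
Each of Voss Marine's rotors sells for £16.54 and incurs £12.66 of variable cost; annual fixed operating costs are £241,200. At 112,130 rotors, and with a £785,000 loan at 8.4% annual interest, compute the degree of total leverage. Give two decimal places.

3.40

At 112,130 units, contribution = 112,130 × £3.88 = £435,064.40.
EBIT = £435,064.40 − £241,200 = £193,864.40. Interest = £65,940.00.
DOL = £435,064.40 ÷ £193,864.40 = 2.2442; DFL = £193,864.40 ÷ £127,924.40 = 1.5155.
Combined leverage = 2.2442 × 1.5155 = 3.4011.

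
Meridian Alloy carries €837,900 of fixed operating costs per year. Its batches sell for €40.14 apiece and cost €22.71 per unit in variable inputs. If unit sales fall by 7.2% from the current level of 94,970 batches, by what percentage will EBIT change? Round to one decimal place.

-14.6%

Total contribution margin = 94,970 × €17.43 = €1,655,327.10.
EBIT = €1,655,327.10 − €837,900 = €817,427.10.
So DOL = total CM / EBIT = €1,655,327.10 / €817,427.10 = 2.0250.
%ΔEBIT = DOL × %ΔSales = 2.0250 × -7.2% = -14.6%.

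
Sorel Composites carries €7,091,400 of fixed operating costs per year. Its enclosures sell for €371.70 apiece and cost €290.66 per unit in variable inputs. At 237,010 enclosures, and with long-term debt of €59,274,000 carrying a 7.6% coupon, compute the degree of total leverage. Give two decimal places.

Contribution at this volume is 237,010 × €81.04 = €19,207,290.40.
EBIT = €19,207,290.40 − €7,091,400 = €12,115,890.40. Interest = €4,504,824.00, so EBIT − I = €7,611,066.40.
DCL = contribution ÷ (EBIT − I) = €19,207,290.40 ÷ €7,611,066.40 = 2.5236.

2.52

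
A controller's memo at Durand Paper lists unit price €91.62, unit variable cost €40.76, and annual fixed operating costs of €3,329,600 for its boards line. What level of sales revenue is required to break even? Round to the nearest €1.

CM per unit = €91.62 − €40.76 = €50.86; CM ratio = €50.86 / €91.62 = 0.5551.
Break-even sales = FC ÷ CM ratio = €3,329,600 × €91.62 / €50.86 = €5,997,994.

€5,997,994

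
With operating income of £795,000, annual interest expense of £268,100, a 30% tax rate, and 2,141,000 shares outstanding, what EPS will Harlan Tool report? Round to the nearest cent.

£0.17

Pre-tax income = £795,000 − £268,100.00 = £526,900.00.
Net income = £526,900.00 × (1 − 0.30) = £368,830.00.
Per share: £368,830.00 / 2,141,000 shares = £0.17.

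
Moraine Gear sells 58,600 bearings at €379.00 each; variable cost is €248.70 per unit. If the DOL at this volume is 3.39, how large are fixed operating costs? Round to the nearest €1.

€5,383,197

Total contribution margin = 58,600 × €130.30 = €7,635,580.00.
Since DOL = CM ÷ EBIT, EBIT = €7,635,580.00 ÷ 3.39 = €2,252,383.48.
And FC = contribution − EBIT = €7,635,580.00 − €2,252,383.48 = €5,383,197.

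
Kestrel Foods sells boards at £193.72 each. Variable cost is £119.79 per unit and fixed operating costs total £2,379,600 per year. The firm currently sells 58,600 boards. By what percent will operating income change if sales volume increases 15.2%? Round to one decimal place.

+33.7%

Contribution at this volume is 58,600 × £73.93 = £4,332,298.00.
Operating income = contribution − fixed costs = £4,332,298.00 − £2,379,600 = £1,952,698.00.
Degree of operating leverage = £4,332,298.00 / £1,952,698.00 = 2.2186.
Operating income changes by 2.2186 × +15.2% = +33.7%.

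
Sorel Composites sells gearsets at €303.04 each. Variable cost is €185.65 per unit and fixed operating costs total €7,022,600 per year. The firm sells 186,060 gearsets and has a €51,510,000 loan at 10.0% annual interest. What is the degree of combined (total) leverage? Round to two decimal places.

At 186,060 units, contribution = 186,060 × €117.39 = €21,841,583.40.
EBIT = €21,841,583.40 − €7,022,600 = €14,818,983.40. Interest = €5,151,000.00.
DOL = €21,841,583.40 ÷ €14,818,983.40 = 1.4739; DFL = €14,818,983.40 ÷ €9,667,983.40 = 1.5328.
Combined leverage = 1.4739 × 1.5328 = 2.2592.

2.26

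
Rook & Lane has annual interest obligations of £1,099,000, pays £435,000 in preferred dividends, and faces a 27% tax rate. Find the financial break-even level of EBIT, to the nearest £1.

£1,694,890

Grossing the preferred dividend up to pre-tax terms: £435,000 / (1 − 0.27) = £595,890.41.
EPS = 0 when EBIT covers interest plus the pre-tax preferred burden: £1,099,000 + £595,890.41 = £1,694,890.41.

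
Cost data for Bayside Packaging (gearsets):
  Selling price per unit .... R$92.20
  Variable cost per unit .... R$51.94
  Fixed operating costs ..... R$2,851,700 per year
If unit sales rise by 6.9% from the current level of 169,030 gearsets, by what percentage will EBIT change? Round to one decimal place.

+11.9%

Contribution at this volume is 169,030 × R$40.26 = R$6,805,147.80.
Subtracting fixed costs: EBIT = R$6,805,147.80 − R$2,851,700 = R$3,953,447.80.
So DOL = total CM / EBIT = R$6,805,147.80 / R$3,953,447.80 = 1.7213.
%ΔEBIT = DOL × %ΔSales = 1.7213 × +6.9% = +11.9%.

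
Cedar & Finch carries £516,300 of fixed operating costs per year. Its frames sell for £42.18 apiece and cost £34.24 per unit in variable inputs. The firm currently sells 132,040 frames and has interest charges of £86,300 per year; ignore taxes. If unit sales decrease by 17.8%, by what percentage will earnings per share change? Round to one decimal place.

Contribution at this volume is 132,040 × £7.94 = £1,048,397.60.
Operating income = contribution − fixed costs = £1,048,397.60 − £516,300 = £532,097.60.
After interest of £86,300.00, pre-tax earnings = £445,797.60.
DCL = total CM / (EBIT − I) = £1,048,397.60 / £445,797.60 = 2.3517.
EPS therefore changes by 2.3517 × (-17.8%) = -41.9%.

-41.9%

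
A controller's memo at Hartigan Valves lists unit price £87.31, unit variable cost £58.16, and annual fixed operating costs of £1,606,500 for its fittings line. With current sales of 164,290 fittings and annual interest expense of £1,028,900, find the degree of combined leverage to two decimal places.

Total contribution margin = 164,290 × £29.15 = £4,789,053.50.
EBIT = £4,789,053.50 − £1,606,500 = £3,182,553.50. Interest = £1,028,900.00, so EBIT − I = £2,153,653.50.
DCL = contribution ÷ (EBIT − I) = £4,789,053.50 ÷ £2,153,653.50 = 2.2237.

2.22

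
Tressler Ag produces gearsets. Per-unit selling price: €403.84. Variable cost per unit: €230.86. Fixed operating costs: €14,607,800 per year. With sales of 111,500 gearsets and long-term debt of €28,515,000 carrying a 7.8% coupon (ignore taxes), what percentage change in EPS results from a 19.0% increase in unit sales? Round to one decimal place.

+149.3%

Total contribution margin = 111,500 × €172.98 = €19,287,270.00.
Operating income = contribution − fixed costs = €19,287,270.00 − €14,607,800 = €4,679,470.00.
Interest = €2,224,170.00, so EBIT − I = €2,455,300.00.
DCL = total CM / (EBIT − I) = €19,287,270.00 / €2,455,300.00 = 7.8554.
EPS therefore changes by 7.8554 × (+19.0%) = +149.3%.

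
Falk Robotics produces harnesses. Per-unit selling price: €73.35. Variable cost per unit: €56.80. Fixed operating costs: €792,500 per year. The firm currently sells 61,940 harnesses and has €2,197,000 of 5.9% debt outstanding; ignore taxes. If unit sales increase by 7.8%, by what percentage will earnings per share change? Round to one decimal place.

Contribution at this volume is 61,940 × €16.55 = €1,025,107.00.
EBIT = €1,025,107.00 − €792,500 = €232,607.00.
After interest of €129,623.00, pre-tax earnings = €102,984.00.
Degree of combined leverage = contribution ÷ (EBIT − I) = €1,025,107.00 ÷ €102,984.00 = 9.9540.
%ΔEPS = DCL × %ΔSales = 9.9540 × +7.8% = +77.6%.

+77.6%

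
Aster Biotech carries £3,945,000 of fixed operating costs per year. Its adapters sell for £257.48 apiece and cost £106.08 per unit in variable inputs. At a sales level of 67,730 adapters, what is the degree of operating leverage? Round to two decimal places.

Total contribution margin = 67,730 × £151.40 = £10,254,322.00.
Operating income = contribution − fixed costs = £10,254,322.00 − £3,945,000 = £6,309,322.00.
Degree of operating leverage = £10,254,322.00 / £6,309,322.00 = 1.6253.

1.63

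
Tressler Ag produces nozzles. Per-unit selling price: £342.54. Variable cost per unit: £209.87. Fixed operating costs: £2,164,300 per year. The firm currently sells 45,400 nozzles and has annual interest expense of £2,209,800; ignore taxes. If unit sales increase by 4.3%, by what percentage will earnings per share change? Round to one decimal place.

+15.7%

At 45,400 units, contribution = 45,400 × £132.67 = £6,023,218.00.
Operating income = contribution − fixed costs = £6,023,218.00 − £2,164,300 = £3,858,918.00.
After interest of £2,209,800.00, pre-tax earnings = £1,649,118.00.
DCL = total CM / (EBIT − I) = £6,023,218.00 / £1,649,118.00 = 3.6524.
%ΔEPS = DCL × %ΔSales = 3.6524 × +4.3% = +15.7%.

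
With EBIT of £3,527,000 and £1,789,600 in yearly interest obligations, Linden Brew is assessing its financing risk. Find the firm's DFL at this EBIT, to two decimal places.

2.03

Interest = £1,789,600.00.
DFL = EBIT ÷ (EBIT − I) = £3,527,000 ÷ (£3,527,000 − £1,789,600.00) = £3,527,000 ÷ £1,737,400.00 = 2.0300.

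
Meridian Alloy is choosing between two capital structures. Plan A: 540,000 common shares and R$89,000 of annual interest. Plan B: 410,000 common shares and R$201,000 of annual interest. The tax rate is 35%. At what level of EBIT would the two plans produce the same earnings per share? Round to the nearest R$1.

Set EPS_A = EPS_B: (EBIT − R$89,000)(1 − 0.35) ÷ 540,000 = (EBIT − R$201,000)(1 − 0.35) ÷ 410,000.
Cancelling (1 − t) and cross-multiplying: 410,000·(EBIT − 89,000) = 540,000·(EBIT − 201,000).
Solving, EBIT = (201,000·540,000 − 89,000·410,000) / (540,000 − 410,000) = 72,050,000,000 / 130,000 = 554,230.77.

R$554,231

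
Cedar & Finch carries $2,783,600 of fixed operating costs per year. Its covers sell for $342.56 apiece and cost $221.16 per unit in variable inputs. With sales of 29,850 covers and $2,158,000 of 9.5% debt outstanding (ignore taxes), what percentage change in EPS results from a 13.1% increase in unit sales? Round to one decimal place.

Total contribution margin = 29,850 × $121.40 = $3,623,790.00.
Operating income = contribution − fixed costs = $3,623,790.00 − $2,783,600 = $840,190.00.
After interest of $205,010.00, pre-tax earnings = $635,180.00.
DCL = total CM / (EBIT − I) = $3,623,790.00 / $635,180.00 = 5.7051.
%ΔEPS = DCL × %ΔSales = 5.7051 × +13.1% = +74.7%.

+74.7%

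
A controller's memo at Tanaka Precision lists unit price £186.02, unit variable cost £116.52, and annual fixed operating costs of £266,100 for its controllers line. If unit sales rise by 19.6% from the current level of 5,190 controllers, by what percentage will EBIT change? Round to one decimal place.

Contribution at this volume is 5,190 × £69.50 = £360,705.00.
Subtracting fixed costs: EBIT = £360,705.00 − £266,100 = £94,605.00.
Degree of operating leverage = £360,705.00 / £94,605.00 = 3.8127.
%ΔEBIT = DOL × %ΔSales = 3.8127 × +19.6% = +74.7%.

+74.7%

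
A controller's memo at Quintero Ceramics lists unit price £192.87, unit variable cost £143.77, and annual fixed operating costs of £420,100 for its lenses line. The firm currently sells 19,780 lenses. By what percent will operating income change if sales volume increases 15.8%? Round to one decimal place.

Contribution at this volume is 19,780 × £49.10 = £971,198.00.
Subtracting fixed costs: EBIT = £971,198.00 − £420,100 = £551,098.00.
Degree of operating leverage = £971,198.00 / £551,098.00 = 1.7623.
%ΔEBIT = DOL × %ΔSales = 1.7623 × +15.8% = +27.8%.

+27.8%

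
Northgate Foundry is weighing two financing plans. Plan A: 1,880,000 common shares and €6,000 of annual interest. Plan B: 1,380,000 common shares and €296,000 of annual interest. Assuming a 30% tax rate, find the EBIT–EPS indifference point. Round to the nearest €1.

€1,096,400

Set EPS_A = EPS_B: (EBIT − €6,000)(1 − 0.30) ÷ 1,880,000 = (EBIT − €296,000)(1 − 0.30) ÷ 1,380,000.
Cancelling (1 − t) and cross-multiplying: 1,380,000·(EBIT − 6,000) = 1,880,000·(EBIT − 296,000).
Solving, EBIT = (296,000·1,880,000 − 6,000·1,380,000) / (1,880,000 − 1,380,000) = 548,200,000,000 / 500,000 = 1,096,400.00.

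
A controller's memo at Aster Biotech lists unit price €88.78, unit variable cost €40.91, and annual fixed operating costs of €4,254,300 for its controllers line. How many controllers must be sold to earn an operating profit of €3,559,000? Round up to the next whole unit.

163,220 controllers

Contribution margin per unit = €88.78 − €40.91 = €47.87.
Need Q such that Q × €47.87 − €4,254,300 = €3,559,000, i.e. Q = €7,813,300 / €47.87 = 163,219.14 → 163,220.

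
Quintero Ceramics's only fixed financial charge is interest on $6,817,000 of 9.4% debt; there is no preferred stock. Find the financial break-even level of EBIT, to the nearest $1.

Annual interest = 9.4% × $6,817,000 = $640,798.00.
Without preferred stock the financial break-even is simply EBIT = interest = $640,798.00.

$640,798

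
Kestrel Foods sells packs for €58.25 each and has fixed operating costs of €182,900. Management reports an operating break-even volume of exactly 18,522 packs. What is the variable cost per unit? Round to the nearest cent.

At break-even, FC = Q × (P − VC), so P − VC = €182,900 ÷ 18,522 = €9.8747.
Hence VC = price − CM = €58.25 − €9.8747 = €48.38.

€48.38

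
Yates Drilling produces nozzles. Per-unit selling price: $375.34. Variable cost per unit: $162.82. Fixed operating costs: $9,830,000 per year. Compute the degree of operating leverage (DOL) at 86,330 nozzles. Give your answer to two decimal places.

2.15

Total contribution margin = 86,330 × $212.52 = $18,346,851.60.
Operating income = contribution − fixed costs = $18,346,851.60 − $9,830,000 = $8,516,851.60.
Degree of operating leverage = $18,346,851.60 / $8,516,851.60 = 2.1542.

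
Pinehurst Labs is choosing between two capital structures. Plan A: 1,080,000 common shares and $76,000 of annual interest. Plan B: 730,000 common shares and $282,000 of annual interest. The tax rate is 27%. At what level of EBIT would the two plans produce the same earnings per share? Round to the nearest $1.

$711,657

At indifference, (EBIT − 76,000)(1 − t)/1,080,000 = (EBIT − 282,000)(1 − t)/730,000.
Cancelling (1 − t) and cross-multiplying: 730,000·(EBIT − 76,000) = 1,080,000·(EBIT − 282,000).
EBIT × (1,080,000 − 730,000) = 282,000 × 1,080,000 − 76,000 × 730,000 = 249,080,000,000, so EBIT = 249,080,000,000 ÷ 350,000 = 711,657.14.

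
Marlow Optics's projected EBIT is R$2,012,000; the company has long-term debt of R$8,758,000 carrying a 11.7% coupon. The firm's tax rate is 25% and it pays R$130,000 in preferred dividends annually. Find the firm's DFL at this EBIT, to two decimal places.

2.47

Annual interest charges come to R$1,024,686.00.
Preferred dividends grossed up pre-tax: R$130,000 / (1 − 0.25) = R$173,333.33.
DFL = EBIT ÷ [EBIT − I − D_p/(1−t)] = R$2,012,000 ÷ [R$2,012,000 − R$1,024,686.00 − R$173,333.33] = R$2,012,000 ÷ R$813,980.67 = 2.4718.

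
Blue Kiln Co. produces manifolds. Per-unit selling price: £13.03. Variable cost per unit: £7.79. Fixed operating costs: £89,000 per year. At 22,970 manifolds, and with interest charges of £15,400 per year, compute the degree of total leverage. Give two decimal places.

7.54

Total contribution margin = 22,970 × £5.24 = £120,362.80.
Operating income = contribution − fixed costs = £120,362.80 − £89,000 = £31,362.80. Interest = £15,400.00.
DOL = £120,362.80 ÷ £31,362.80 = 3.8378; DFL = £31,362.80 ÷ £15,962.80 = 1.9647.
Combined leverage = 3.8378 × 1.9647 = 7.5401.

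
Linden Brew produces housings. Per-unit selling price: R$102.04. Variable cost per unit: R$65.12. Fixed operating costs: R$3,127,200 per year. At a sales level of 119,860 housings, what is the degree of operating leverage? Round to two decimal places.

3.41

Total contribution margin = 119,860 × R$36.92 = R$4,425,231.20.
Subtracting fixed costs: EBIT = R$4,425,231.20 − R$3,127,200 = R$1,298,031.20.
DOL = contribution ÷ EBIT = R$4,425,231.20 ÷ R$1,298,031.20 = 3.4092.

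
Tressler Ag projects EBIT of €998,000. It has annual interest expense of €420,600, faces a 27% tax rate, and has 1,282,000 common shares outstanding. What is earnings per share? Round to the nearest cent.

€0.33

Pre-tax income = €998,000 − €420,600.00 = €577,400.00.
Net income = €577,400.00 × (1 − 0.27) = €421,502.00.
EPS = €421,502.00 ÷ 1,282,000 = €0.33.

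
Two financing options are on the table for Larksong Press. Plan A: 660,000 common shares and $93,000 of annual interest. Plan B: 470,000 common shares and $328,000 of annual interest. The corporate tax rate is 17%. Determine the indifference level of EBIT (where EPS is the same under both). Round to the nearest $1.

At indifference, (EBIT − 93,000)(1 − t)/660,000 = (EBIT − 328,000)(1 − t)/470,000.
The (1 − t) factor cancels: (EBIT − 93,000) × 470,000 = (EBIT − 328,000) × 660,000.
EBIT × (660,000 − 470,000) = 328,000 × 660,000 − 93,000 × 470,000 = 172,770,000,000, so EBIT = 172,770,000,000 ÷ 190,000 = 909,315.79.

$909,316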